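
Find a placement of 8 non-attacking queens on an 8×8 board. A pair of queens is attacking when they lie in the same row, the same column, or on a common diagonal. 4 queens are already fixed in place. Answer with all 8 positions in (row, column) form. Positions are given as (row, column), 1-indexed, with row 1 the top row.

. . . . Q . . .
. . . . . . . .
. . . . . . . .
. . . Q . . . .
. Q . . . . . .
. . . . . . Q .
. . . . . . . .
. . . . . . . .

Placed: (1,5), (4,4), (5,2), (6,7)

(1,5) (2,1) (3,8) (4,4) (5,2) (6,7) (7,3) (8,6)

Row 2: attacked by (1,5)→{4,5,6}; (4,4)→{2,4,6}; (5,2)→{2,5}; (6,7)→{3,7}. Safe: 1, 8. Place at column 1.
Row 3: attacked by (1,5)→{3,5,7}; (2,1)→{1,2}; (4,4)→{3,4,5}; (5,2)→{2,4}; (6,7)→{4,7}. Safe: 6, 8. Place at column 8.
Row 7: attacked by (1,5)→{5}; (2,1)→{1,6}; (3,8)→{4,8}; (4,4)→{1,4,7}; (5,2)→{2,4}; (6,7)→{6,7,8}. Safe: 3. Place at column 3.
Row 8: attacked by (1,5)→{5}; (2,1)→{1,7}; (3,8)→{3,8}; (4,4)→{4,8}; (5,2)→{2,5}; (6,7)→{5,7}; (7,3)→{2,3,4}. Safe: 6. Place at column 6.
Columns [5, 1, 8, 4, 2, 7, 3, 6], r−c [-4, 1, -5, 0, 3, -1, 4, 2], r+c [6, 3, 11, 8, 7, 13, 10, 14] are all distinct, so no two queens attack.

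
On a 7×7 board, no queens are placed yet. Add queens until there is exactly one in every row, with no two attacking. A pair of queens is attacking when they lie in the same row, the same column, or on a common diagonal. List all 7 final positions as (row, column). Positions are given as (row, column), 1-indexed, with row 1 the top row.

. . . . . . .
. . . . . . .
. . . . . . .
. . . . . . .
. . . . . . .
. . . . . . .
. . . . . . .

(1,2) (2,4) (3,1) (4,7) (5,5) (6,3) (7,6)

Row 1: Safe: 1, 2, 3, 4, 5, 6, 7. Place at column 2.
Row 2: attacked by (1,2)→{1,2,3}. Safe: 4, 5, 6, 7. Place at column 4.
Row 3: attacked by (1,2)→{2,4}; (2,4)→{3,4,5}. Safe: 1, 6, 7. Place at column 1.
Row 4: attacked by (1,2)→{2,5}; (2,4)→{2,4,6}; (3,1)→{1,2}. Safe: 3, 7. Place at column 7.
Row 5: attacked by (1,2)→{2,6}; (2,4)→{1,4,7}; (3,1)→{1,3}; (4,7)→{6,7}. Safe: 5. Place at column 5.
Row 6: attacked by (1,2)→{2,7}; (2,4)→{4}; (3,1)→{1,4}; (4,7)→{5,7}; (5,5)→{4,5,6}. Safe: 3. Place at column 3.
Row 7: attacked by (1,2)→{2}; (2,4)→{4}; (3,1)→{1,5}; (4,7)→{4,7}; (5,5)→{3,5,7}; (6,3)→{2,3,4}. Safe: 6. Place at column 6.
Columns [2, 4, 1, 7, 5, 3, 6], r−c [-1, -2, 2, -3, 0, 3, 1], r+c [3, 6, 4, 11, 10, 9, 13] are all distinct, so no two queens attack.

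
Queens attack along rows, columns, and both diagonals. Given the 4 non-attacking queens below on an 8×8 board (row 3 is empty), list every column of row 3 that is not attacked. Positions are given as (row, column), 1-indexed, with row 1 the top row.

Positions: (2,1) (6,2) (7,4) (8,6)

columns 3, 7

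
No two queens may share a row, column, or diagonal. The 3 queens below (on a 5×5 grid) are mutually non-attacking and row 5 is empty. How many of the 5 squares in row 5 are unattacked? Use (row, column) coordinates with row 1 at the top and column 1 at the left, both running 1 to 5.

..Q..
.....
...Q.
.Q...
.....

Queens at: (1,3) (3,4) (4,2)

1

(1,3) attacks row 5 at column 3.
(3,4) attacks row 5 at column 4 and diagonals 2.
(4,2) attacks row 5 at column 2 and diagonals 1, 3.
Attacked columns: {1, 2, 3, 4}. Safe: {5}.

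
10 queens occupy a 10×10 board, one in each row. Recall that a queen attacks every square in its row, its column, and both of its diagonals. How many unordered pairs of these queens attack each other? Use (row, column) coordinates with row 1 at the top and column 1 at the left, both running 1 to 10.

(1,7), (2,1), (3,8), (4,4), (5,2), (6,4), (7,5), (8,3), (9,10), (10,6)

Same column: (4,4)–(6,4) (column 4).
Same diagonal: (1,7)–(4,4) (|1−4| = |7−4| = 3); (3,8)–(8,3) (|3−8| = |8−3| = 5); (6,4)–(7,5) (|6−7| = |4−5| = 1).
Total attacking pairs: 4.

4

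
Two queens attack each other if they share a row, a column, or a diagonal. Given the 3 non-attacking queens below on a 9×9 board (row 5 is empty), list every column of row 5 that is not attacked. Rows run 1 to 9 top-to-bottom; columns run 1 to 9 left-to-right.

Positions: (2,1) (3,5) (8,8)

columns 2, 6, 9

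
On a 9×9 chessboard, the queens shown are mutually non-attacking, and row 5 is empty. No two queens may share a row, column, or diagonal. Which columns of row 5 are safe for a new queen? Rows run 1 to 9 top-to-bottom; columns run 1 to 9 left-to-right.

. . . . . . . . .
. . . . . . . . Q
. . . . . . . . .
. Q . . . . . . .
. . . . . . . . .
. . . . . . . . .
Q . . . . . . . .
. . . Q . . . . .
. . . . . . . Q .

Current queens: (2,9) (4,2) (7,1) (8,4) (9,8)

(2,9) attacks row 5 at column 9 and diagonals 6.
(4,2) attacks row 5 at column 2 and diagonals 1, 3.
(7,1) attacks row 5 at column 1 and diagonals 3.
(8,4) attacks row 5 at column 4 and diagonals 1, 7.
(9,8) attacks row 5 at column 8 and diagonals 4.
Attacked columns: {1, 2, 3, 4, 6, 7, 8, 9}. Safe: {5}.

columns 5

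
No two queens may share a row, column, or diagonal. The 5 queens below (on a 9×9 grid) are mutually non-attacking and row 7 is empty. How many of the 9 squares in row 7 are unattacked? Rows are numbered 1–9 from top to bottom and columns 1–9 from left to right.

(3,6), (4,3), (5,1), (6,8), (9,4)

1

(3,6) attacks row 7 at column 6 and diagonals 2.
(4,3) attacks row 7 at column 3 and diagonals 6.
(5,1) attacks row 7 at column 1 and diagonals 3.
(6,8) attacks row 7 at column 8 and diagonals 7, 9.
(9,4) attacks row 7 at column 4 and diagonals 2, 6.
Attacked columns: {1, 2, 3, 4, 6, 7, 8, 9}. Safe: {5}.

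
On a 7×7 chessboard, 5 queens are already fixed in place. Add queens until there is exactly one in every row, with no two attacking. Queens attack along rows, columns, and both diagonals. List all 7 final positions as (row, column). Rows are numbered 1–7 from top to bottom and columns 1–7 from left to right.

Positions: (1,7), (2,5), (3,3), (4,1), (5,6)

(1,7) (2,5) (3,3) (4,1) (5,6) (6,4) (7,2)

Row 6: attacked by (1,7)→{2,7}; (2,5)→{1,5}; (3,3)→{3,6}; (4,1)→{1,3}; (5,6)→{5,6,7}. Safe: 4. Place at column 4.
Row 7: attacked by (1,7)→{1,7}; (2,5)→{5}; (3,3)→{3,7}; (4,1)→{1,4}; (5,6)→{4,6}; (6,4)→{3,4,5}. Safe: 2. Place at column 2.
Columns [7, 5, 3, 1, 6, 4, 2], r−c [-6, -3, 0, 3, -1, 2, 5], r+c [8, 7, 6, 5, 11, 10, 9] are all distinct, so no two queens attack.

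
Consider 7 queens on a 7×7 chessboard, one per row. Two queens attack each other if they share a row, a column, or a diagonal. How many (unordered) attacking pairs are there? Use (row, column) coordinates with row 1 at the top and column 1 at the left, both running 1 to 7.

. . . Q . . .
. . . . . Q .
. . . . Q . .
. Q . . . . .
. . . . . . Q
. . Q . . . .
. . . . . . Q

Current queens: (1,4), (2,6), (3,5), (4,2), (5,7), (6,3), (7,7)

3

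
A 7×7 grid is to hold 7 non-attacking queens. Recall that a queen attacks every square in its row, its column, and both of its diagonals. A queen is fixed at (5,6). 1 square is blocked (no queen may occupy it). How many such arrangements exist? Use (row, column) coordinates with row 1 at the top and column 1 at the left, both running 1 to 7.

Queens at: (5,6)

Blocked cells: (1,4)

Branch on row 1: col 1 → 1; col 3 → 1; col 5 → 1; col 7 → 1.
Sum: 1 + 1 + 1 + 1 = 4.

4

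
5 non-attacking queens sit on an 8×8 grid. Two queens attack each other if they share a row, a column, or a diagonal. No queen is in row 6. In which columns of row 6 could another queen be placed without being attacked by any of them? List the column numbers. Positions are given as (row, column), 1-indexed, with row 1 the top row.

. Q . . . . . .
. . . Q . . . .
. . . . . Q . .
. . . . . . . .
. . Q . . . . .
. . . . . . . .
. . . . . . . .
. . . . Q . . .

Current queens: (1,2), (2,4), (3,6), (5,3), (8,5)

(1,2) attacks row 6 at column 2 and diagonals 7.
(2,4) attacks row 6 at column 4 and diagonals 8.
(3,6) attacks row 6 at column 6 and diagonals 3.
(5,3) attacks row 6 at column 3 and diagonals 2, 4.
(8,5) attacks row 6 at column 5 and diagonals 3, 7.
Attacked columns: {2, 3, 4, 5, 6, 7, 8}. Safe: {1}.

columns 1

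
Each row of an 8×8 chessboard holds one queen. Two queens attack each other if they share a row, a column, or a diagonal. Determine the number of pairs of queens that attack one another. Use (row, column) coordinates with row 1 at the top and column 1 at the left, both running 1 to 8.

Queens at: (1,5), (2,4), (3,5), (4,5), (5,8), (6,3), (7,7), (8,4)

Same column: (1,5)–(3,5) (column 5); (1,5)–(4,5) (column 5); (2,4)–(8,4) (column 4); (3,5)–(4,5) (column 5).
Same diagonal: (1,5)–(2,4) (|1−2| = |5−4| = 1); (2,4)–(3,5) (|2−3| = |4−5| = 1); (4,5)–(6,3) (|4−6| = |5−3| = 2).
Total attacking pairs: 7.

7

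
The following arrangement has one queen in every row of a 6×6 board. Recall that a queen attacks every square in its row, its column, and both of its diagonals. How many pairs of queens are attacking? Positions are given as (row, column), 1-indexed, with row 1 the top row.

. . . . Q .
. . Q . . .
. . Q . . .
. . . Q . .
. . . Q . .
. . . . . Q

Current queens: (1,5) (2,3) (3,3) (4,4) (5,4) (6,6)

Same column: (2,3)–(3,3) (column 3); (4,4)–(5,4) (column 4).
Same diagonal: (1,5)–(3,3) (|1−3| = |5−3| = 2); (3,3)–(4,4) (|3−4| = |3−4| = 1); (3,3)–(6,6) (|3−6| = |3−6| = 3); (4,4)–(6,6) (|4−6| = |4−6| = 2).
Total attacking pairs: 6.

6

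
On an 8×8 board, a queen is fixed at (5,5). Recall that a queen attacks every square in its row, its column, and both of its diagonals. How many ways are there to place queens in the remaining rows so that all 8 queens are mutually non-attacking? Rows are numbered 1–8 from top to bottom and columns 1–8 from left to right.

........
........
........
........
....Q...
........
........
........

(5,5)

Branch on row 1: col 2 → 0; col 3 → 3; col 4 → 1; col 6 → 3; col 7 → 1; col 8 → 0.
Sum: 0 + 3 + 1 + 3 + 1 + 0 = 8.

8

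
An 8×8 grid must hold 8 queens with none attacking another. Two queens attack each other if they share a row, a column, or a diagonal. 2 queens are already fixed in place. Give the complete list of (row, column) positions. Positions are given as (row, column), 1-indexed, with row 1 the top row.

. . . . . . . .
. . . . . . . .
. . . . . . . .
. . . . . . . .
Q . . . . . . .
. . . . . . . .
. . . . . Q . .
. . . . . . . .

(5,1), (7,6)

(1,2) (2,7) (3,5) (4,8) (5,1) (6,4) (7,6) (8,3)

Row 1: attacked by (5,1)→{1,5}; (7,6)→{6}. Safe: 2, 3, 4, 7, 8. Place at column 2.
Row 2: attacked by (1,2)→{1,2,3}; (5,1)→{1,4}; (7,6)→{1,6}. Safe: 5, 7, 8. Place at column 7.
Row 3: attacked by (1,2)→{2,4}; (2,7)→{6,7,8}; (5,1)→{1,3}; (7,6)→{2,6}. Safe: 5. Place at column 5.
Row 4: attacked by (1,2)→{2,5}; (2,7)→{5,7}; (3,5)→{4,5,6}; (5,1)→{1,2}; (7,6)→{3,6}. Safe: 8. Place at column 8.
Row 6: attacked by (1,2)→{2,7}; (2,7)→{3,7}; (3,5)→{2,5,8}; (4,8)→{6,8}; (5,1)→{1,2}; (7,6)→{5,6,7}. Safe: 4. Place at column 4.
Row 8: attacked by (1,2)→{2}; (2,7)→{1,7}; (3,5)→{5}; (4,8)→{4,8}; (5,1)→{1,4}; (6,4)→{2,4,6}; (7,6)→{5,6,7}. Safe: 3. Place at column 3.
Columns [2, 7, 5, 8, 1, 4, 6, 3], r−c [-1, -5, -2, -4, 4, 2, 1, 5], r+c [3, 9, 8, 12, 6, 10, 13, 11] are all distinct, so no two queens attack.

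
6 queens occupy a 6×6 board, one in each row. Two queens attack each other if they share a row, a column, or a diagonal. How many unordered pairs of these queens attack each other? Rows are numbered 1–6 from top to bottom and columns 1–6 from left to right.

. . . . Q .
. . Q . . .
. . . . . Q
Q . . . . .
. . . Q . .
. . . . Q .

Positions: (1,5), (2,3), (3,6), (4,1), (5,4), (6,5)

Same column: (1,5)–(6,5) (column 5).
Same diagonal: (2,3)–(4,1) (|2−4| = |3−1| = 2); (3,6)–(5,4) (|3−5| = |6−4| = 2); (5,4)–(6,5) (|5−6| = |4−5| = 1).
Total attacking pairs: 4.

4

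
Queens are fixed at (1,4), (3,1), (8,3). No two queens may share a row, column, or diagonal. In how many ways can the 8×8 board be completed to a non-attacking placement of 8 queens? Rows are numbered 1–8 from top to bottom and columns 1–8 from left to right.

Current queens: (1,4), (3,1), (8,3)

Branch on row 2: col 6 → 0; col 7 → 1; col 8 → 1.
Sum: 0 + 1 + 1 = 2.

2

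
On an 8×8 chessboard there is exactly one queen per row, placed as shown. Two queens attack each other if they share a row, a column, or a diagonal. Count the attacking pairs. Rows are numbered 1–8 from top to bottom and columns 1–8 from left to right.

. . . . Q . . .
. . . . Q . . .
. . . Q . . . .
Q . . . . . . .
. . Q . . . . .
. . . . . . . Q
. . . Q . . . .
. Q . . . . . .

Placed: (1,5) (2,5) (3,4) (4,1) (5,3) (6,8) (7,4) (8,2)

4

Same column: (1,5)–(2,5) (column 5); (3,4)–(7,4) (column 4).
Same diagonal: (2,5)–(3,4) (|2−3| = |5−4| = 1); (4,1)–(7,4) (|4−7| = |1−4| = 3).
Total attacking pairs: 4.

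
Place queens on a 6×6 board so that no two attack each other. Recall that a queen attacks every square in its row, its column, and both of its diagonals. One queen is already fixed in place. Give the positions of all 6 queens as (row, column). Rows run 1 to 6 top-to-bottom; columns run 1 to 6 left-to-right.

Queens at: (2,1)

(1,4) (2,1) (3,5) (4,2) (5,6) (6,3)

Row 1: attacked by (2,1)→{1,2}. Safe: 3, 4, 5, 6. Place at column 4.
Row 3: attacked by (1,4)→{2,4,6}; (2,1)→{1,2}. Safe: 3, 5. Place at column 5.
Row 4: attacked by (1,4)→{1,4}; (2,1)→{1,3}; (3,5)→{4,5,6}. Safe: 2. Place at column 2.
Row 5: attacked by (1,4)→{4}; (2,1)→{1,4}; (3,5)→{3,5}; (4,2)→{1,2,3}. Safe: 6. Place at column 6.
Row 6: attacked by (1,4)→{4}; (2,1)→{1,5}; (3,5)→{2,5}; (4,2)→{2,4}; (5,6)→{5,6}. Safe: 3. Place at column 3.
Columns [4, 1, 5, 2, 6, 3], r−c [-3, 1, -2, 2, -1, 3], r+c [5, 3, 8, 6, 11, 9] are all distinct, so no two queens attack.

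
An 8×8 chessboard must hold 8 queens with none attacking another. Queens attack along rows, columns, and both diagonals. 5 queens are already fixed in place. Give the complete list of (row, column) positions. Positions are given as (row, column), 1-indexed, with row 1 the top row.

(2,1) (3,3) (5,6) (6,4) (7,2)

Row 1: attacked by (2,1)→{1,2}; (3,3)→{1,3,5}; (5,6)→{2,6}; (6,4)→{4}; (7,2)→{2,8}. Safe: 7. Place at column 7.
Row 4: attacked by (1,7)→{4,7}; (2,1)→{1,3}; (3,3)→{2,3,4}; (5,6)→{5,6,7}; (6,4)→{2,4,6}; (7,2)→{2,5}. Safe: 8. Place at column 8.
Row 8: attacked by (1,7)→{7}; (2,1)→{1,7}; (3,3)→{3,8}; (4,8)→{4,8}; (5,6)→{3,6}; (6,4)→{2,4,6}; (7,2)→{1,2,3}. Safe: 5. Place at column 5.
Columns [7, 1, 3, 8, 6, 4, 2, 5], r−c [-6, 1, 0, -4, -1, 2, 5, 3], r+c [8, 3, 6, 12, 11, 10, 9, 13] are all distinct, so no two queens attack.

(1,7) (2,1) (3,3) (4,8) (5,6) (6,4) (7,2) (8,5)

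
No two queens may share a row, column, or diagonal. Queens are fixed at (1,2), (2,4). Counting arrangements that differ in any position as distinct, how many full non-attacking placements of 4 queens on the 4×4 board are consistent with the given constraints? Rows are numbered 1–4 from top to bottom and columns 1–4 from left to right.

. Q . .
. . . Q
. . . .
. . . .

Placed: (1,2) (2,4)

1

Branch on row 3: col 1 → 1.
Sum: 1 = 1.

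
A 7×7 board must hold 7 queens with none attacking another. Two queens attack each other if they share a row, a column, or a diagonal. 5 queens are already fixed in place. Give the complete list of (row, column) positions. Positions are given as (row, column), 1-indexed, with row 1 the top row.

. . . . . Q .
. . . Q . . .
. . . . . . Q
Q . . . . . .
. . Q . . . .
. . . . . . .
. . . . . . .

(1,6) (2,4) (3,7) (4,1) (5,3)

Row 6: attacked by (1,6)→{1,6}; (2,4)→{4}; (3,7)→{4,7}; (4,1)→{1,3}; (5,3)→{2,3,4}. Safe: 5. Place at column 5.
Row 7: attacked by (1,6)→{6}; (2,4)→{4}; (3,7)→{3,7}; (4,1)→{1,4}; (5,3)→{1,3,5}; (6,5)→{4,5,6}. Safe: 2. Place at column 2.
Columns [6, 4, 7, 1, 3, 5, 2], r−c [-5, -2, -4, 3, 2, 1, 5], r+c [7, 6, 10, 5, 8, 11, 9] are all distinct, so no two queens attack.

(1,6) (2,4) (3,7) (4,1) (5,3) (6,5) (7,2)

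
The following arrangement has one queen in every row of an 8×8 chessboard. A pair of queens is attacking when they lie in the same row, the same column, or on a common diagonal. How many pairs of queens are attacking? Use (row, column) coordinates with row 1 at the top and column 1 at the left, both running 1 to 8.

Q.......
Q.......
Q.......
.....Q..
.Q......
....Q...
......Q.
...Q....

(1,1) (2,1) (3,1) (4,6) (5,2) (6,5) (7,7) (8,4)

Same column: (1,1)–(2,1) (column 1); (1,1)–(3,1) (column 1); (2,1)–(3,1) (column 1).
Same diagonal: (1,1)–(7,7) (|1−7| = |1−7| = 6); (2,1)–(6,5) (|2−6| = |1−5| = 4).
Total attacking pairs: 5.

5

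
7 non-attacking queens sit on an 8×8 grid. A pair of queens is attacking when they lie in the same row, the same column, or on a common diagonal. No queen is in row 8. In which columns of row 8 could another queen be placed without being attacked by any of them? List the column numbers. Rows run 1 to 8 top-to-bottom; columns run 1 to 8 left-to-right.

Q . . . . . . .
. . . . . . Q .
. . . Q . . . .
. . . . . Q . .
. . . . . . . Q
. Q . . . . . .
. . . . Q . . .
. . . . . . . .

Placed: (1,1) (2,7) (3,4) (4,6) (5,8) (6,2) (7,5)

columns 3

(1,1) attacks row 8 at column 1 and diagonals 8.
(2,7) attacks row 8 at column 7 and diagonals 1.
(3,4) attacks row 8 at column 4.
(4,6) attacks row 8 at column 6 and diagonals 2.
(5,8) attacks row 8 at column 8 and diagonals 5.
(6,2) attacks row 8 at column 2 and diagonals 4.
(7,5) attacks row 8 at column 5 and diagonals 4, 6.
Attacked columns: {1, 2, 4, 5, 6, 7, 8}. Safe: {3}.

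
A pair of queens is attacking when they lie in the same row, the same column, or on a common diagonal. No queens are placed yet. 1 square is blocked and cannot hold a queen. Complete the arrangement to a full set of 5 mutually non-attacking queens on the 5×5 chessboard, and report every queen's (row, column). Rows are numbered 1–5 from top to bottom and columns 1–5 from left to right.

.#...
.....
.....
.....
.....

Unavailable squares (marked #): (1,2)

(1,3) (2,1) (3,4) (4,2) (5,5)

Row 1: Blocked: 2. Safe: 1, 3, 4, 5. Place at column 3.
Row 2: attacked by (1,3)→{2,3,4}. Safe: 1, 5. Place at column 1.
Row 3: attacked by (1,3)→{1,3,5}; (2,1)→{1,2}. Safe: 4. Place at column 4.
Row 4: attacked by (1,3)→{3}; (2,1)→{1,3}; (3,4)→{3,4,5}. Safe: 2. Place at column 2.
Row 5: attacked by (1,3)→{3}; (2,1)→{1,4}; (3,4)→{2,4}; (4,2)→{1,2,3}. Safe: 5. Place at column 5.
Columns [3, 1, 4, 2, 5], r−c [-2, 1, -1, 2, 0], r+c [4, 3, 7, 6, 10] are all distinct, so no two queens attack.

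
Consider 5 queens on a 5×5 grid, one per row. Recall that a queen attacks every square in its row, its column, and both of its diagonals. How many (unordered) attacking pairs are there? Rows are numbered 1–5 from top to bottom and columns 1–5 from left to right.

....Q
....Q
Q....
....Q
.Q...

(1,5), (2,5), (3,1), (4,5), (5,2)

4

Same column: (1,5)–(2,5) (column 5); (1,5)–(4,5) (column 5); (2,5)–(4,5) (column 5).
Same diagonal: (2,5)–(5,2) (|2−5| = |5−2| = 3).
Total attacking pairs: 4.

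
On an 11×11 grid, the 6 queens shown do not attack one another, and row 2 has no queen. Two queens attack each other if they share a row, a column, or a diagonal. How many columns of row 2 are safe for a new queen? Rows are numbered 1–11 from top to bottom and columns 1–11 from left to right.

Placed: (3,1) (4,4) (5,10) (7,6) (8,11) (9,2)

2

(3,1) attacks row 2 at column 1 and diagonals 2.
(4,4) attacks row 2 at column 4 and diagonals 2, 6.
(5,10) attacks row 2 at column 10 and diagonals 7.
(7,6) attacks row 2 at column 6 and diagonals 1, 11.
(8,11) attacks row 2 at column 11 and diagonals 5.
(9,2) attacks row 2 at column 2 and diagonals 9.
Attacked columns: {1, 2, 4, 5, 6, 7, 9, 10, 11}. Safe: {3, 8}.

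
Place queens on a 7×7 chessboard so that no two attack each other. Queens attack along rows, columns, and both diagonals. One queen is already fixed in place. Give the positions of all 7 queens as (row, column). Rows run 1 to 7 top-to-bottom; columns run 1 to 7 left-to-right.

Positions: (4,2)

Row 1: attacked by (4,2)→{2,5}. Safe: 1, 3, 4, 6, 7. Place at column 3.
Row 2: attacked by (1,3)→{2,3,4}; (4,2)→{2,4}. Safe: 1, 5, 6, 7. Place at column 5.
Row 3: attacked by (1,3)→{1,3,5}; (2,5)→{4,5,6}; (4,2)→{1,2,3}. Safe: 7. Place at column 7.
Row 5: attacked by (1,3)→{3,7}; (2,5)→{2,5}; (3,7)→{5,7}; (4,2)→{1,2,3}. Safe: 4, 6. Place at column 4.
Row 6: attacked by (1,3)→{3}; (2,5)→{1,5}; (3,7)→{4,7}; (4,2)→{2,4}; (5,4)→{3,4,5}. Safe: 6. Place at column 6.
Row 7: attacked by (1,3)→{3}; (2,5)→{5}; (3,7)→{3,7}; (4,2)→{2,5}; (5,4)→{2,4,6}; (6,6)→{5,6,7}. Safe: 1. Place at column 1.
Columns [3, 5, 7, 2, 4, 6, 1], r−c [-2, -3, -4, 2, 1, 0, 6], r+c [4, 7, 10, 6, 9, 12, 8] are all distinct, so no two queens attack.

(1,3) (2,5) (3,7) (4,2) (5,4) (6,6) (7,1)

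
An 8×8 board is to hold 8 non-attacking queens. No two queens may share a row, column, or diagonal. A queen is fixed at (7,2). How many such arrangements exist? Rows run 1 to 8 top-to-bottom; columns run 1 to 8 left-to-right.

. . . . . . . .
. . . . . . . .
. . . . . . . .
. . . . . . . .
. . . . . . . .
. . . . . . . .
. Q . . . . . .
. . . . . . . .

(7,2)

16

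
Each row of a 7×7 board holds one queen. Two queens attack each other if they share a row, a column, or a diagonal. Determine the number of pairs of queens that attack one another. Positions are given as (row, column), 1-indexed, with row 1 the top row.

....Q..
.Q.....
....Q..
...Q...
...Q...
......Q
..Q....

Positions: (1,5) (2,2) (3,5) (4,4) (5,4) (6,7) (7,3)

Same column: (1,5)–(3,5) (column 5); (4,4)–(5,4) (column 4).
Same diagonal: (2,2)–(4,4) (|2−4| = |2−4| = 2); (3,5)–(4,4) (|3−4| = |5−4| = 1).
Total attacking pairs: 4.

4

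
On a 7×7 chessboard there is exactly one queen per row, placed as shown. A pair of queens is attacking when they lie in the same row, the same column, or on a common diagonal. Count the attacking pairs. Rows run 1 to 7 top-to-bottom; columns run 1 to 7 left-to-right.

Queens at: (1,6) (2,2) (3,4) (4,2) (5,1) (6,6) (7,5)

Same column: (1,6)–(6,6) (column 6); (2,2)–(4,2) (column 2).
Same diagonal: (1,6)–(3,4) (|1−3| = |6−4| = 2); (2,2)–(6,6) (|2−6| = |2−6| = 4); (4,2)–(5,1) (|4−5| = |2−1| = 1); (4,2)–(7,5) (|4−7| = |2−5| = 3); (6,6)–(7,5) (|6−7| = |6−5| = 1).
Total attacking pairs: 7.

7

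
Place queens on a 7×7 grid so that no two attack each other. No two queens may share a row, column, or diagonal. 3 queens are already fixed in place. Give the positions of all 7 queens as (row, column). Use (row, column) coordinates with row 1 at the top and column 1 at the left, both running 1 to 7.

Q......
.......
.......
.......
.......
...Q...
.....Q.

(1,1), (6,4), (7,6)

Row 2: attacked by (1,1)→{1,2}; (6,4)→{4}; (7,6)→{1,6}. Safe: 3, 5, 7. Place at column 3.
Row 3: attacked by (1,1)→{1,3}; (2,3)→{2,3,4}; (6,4)→{1,4,7}; (7,6)→{2,6}. Safe: 5. Place at column 5.
Row 4: attacked by (1,1)→{1,4}; (2,3)→{1,3,5}; (3,5)→{4,5,6}; (6,4)→{2,4,6}; (7,6)→{3,6}. Safe: 7. Place at column 7.
Row 5: attacked by (1,1)→{1,5}; (2,3)→{3,6}; (3,5)→{3,5,7}; (4,7)→{6,7}; (6,4)→{3,4,5}; (7,6)→{4,6}. Safe: 2. Place at column 2.
Columns [1, 3, 5, 7, 2, 4, 6], r−c [0, -1, -2, -3, 3, 2, 1], r+c [2, 5, 8, 11, 7, 10, 13] are all distinct, so no two queens attack.

(1,1) (2,3) (3,5) (4,7) (5,2) (6,4) (7,6)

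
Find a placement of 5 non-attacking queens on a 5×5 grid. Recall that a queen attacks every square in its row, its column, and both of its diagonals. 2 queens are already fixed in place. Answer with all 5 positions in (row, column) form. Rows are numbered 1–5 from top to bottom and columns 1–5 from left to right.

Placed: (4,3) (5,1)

(1,4) (2,2) (3,5) (4,3) (5,1)

Row 1: attacked by (4,3)→{3}; (5,1)→{1,5}. Safe: 2, 4. Place at column 4.
Row 2: attacked by (1,4)→{3,4,5}; (4,3)→{1,3,5}; (5,1)→{1,4}. Safe: 2. Place at column 2.
Row 3: attacked by (1,4)→{2,4}; (2,2)→{1,2,3}; (4,3)→{2,3,4}; (5,1)→{1,3}. Safe: 5. Place at column 5.
Columns [4, 2, 5, 3, 1], r−c [-3, 0, -2, 1, 4], r+c [5, 4, 8, 7, 6] are all distinct, so no two queens attack.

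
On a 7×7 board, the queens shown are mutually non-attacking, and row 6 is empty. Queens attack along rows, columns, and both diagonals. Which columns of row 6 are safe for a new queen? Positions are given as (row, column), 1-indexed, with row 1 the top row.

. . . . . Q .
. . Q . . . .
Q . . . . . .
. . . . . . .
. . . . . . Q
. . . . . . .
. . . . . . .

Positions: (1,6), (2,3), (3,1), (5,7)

columns 2, 5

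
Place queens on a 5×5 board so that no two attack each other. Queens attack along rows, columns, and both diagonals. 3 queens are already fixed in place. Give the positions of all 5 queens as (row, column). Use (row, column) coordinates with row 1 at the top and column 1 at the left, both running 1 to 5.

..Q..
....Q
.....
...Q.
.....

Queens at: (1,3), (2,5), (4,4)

Row 3: attacked by (1,3)→{1,3,5}; (2,5)→{4,5}; (4,4)→{3,4,5}. Safe: 2. Place at column 2.
Row 5: attacked by (1,3)→{3}; (2,5)→{2,5}; (3,2)→{2,4}; (4,4)→{3,4,5}. Safe: 1. Place at column 1.
Columns [3, 5, 2, 4, 1], r−c [-2, -3, 1, 0, 4], r+c [4, 7, 5, 8, 6] are all distinct, so no two queens attack.

(1,3) (2,5) (3,2) (4,4) (5,1)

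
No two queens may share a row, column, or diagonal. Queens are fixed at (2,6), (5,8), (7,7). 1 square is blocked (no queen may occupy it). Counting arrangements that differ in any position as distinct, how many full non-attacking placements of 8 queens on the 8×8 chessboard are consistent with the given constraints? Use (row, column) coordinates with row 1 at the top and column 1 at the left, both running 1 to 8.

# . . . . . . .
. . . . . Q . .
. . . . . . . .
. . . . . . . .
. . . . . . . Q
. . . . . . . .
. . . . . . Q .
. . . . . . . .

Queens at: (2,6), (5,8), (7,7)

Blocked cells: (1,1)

Branch on row 1: col 2 → 0; col 3 → 3.
Sum: 0 + 3 = 3.

3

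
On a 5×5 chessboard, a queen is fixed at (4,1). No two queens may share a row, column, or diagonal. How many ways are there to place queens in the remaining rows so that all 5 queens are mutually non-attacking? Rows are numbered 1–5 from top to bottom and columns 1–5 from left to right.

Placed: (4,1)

2

Branch on row 1: col 2 → 1; col 3 → 0; col 5 → 1.
Sum: 1 + 0 + 1 = 2.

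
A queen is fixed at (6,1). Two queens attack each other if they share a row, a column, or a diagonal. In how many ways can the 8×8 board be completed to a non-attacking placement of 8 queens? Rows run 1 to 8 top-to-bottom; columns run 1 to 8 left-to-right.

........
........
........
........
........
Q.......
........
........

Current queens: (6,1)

16

Branch on row 1: col 2 → 1; col 3 → 4; col 4 → 4; col 5 → 4; col 7 → 3; col 8 → 0.
Sum: 1 + 4 + 4 + 4 + 3 + 0 = 16.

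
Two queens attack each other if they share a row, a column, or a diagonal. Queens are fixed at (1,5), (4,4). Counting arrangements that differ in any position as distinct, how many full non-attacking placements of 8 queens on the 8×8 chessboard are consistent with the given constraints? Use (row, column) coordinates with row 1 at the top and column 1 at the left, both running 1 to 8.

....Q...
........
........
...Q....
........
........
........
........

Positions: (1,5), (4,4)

4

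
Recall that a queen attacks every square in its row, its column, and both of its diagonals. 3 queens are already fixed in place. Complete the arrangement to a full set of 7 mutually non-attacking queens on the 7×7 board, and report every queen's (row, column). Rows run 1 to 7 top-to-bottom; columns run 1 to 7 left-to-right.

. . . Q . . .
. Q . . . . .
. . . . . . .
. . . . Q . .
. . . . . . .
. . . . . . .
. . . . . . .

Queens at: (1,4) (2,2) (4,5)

Row 3: attacked by (1,4)→{2,4,6}; (2,2)→{1,2,3}; (4,5)→{4,5,6}. Safe: 7. Place at column 7.
Row 5: attacked by (1,4)→{4}; (2,2)→{2,5}; (3,7)→{5,7}; (4,5)→{4,5,6}. Safe: 1, 3. Place at column 3.
Row 6: attacked by (1,4)→{4}; (2,2)→{2,6}; (3,7)→{4,7}; (4,5)→{3,5,7}; (5,3)→{2,3,4}. Safe: 1. Place at column 1.
Row 7: attacked by (1,4)→{4}; (2,2)→{2,7}; (3,7)→{3,7}; (4,5)→{2,5}; (5,3)→{1,3,5}; (6,1)→{1,2}. Safe: 6. Place at column 6.
Columns [4, 2, 7, 5, 3, 1, 6], r−c [-3, 0, -4, -1, 2, 5, 1], r+c [5, 4, 10, 9, 8, 7, 13] are all distinct, so no two queens attack.

(1,4) (2,2) (3,7) (4,5) (5,3) (6,1) (7,6)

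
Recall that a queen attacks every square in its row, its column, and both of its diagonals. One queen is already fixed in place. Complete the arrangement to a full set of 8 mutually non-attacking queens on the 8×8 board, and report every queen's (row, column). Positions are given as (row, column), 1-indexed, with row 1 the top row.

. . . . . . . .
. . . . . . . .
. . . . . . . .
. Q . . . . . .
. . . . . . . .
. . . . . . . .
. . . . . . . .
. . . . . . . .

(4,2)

(1,6) (2,3) (3,7) (4,2) (5,8) (6,5) (7,1) (8,4)

Row 1: attacked by (4,2)→{2,5}. Safe: 1, 3, 4, 6, 7, 8. Place at column 6.
Row 2: attacked by (1,6)→{5,6,7}; (4,2)→{2,4}. Safe: 1, 3, 8. Place at column 3.
Row 3: attacked by (1,6)→{4,6,8}; (2,3)→{2,3,4}; (4,2)→{1,2,3}. Safe: 5, 7. Place at column 7.
Row 5: attacked by (1,6)→{2,6}; (2,3)→{3,6}; (3,7)→{5,7}; (4,2)→{1,2,3}. Safe: 4, 8. Place at column 8.
Row 6: attacked by (1,6)→{1,6}; (2,3)→{3,7}; (3,7)→{4,7}; (4,2)→{2,4}; (5,8)→{7,8}. Safe: 5. Place at column 5.
Row 7: attacked by (1,6)→{6}; (2,3)→{3,8}; (3,7)→{3,7}; (4,2)→{2,5}; (5,8)→{6,8}; (6,5)→{4,5,6}. Safe: 1. Place at column 1.
Row 8: attacked by (1,6)→{6}; (2,3)→{3}; (3,7)→{2,7}; (4,2)→{2,6}; (5,8)→{5,8}; (6,5)→{3,5,7}; (7,1)→{1,2}. Safe: 4. Place at column 4.
Columns [6, 3, 7, 2, 8, 5, 1, 4], r−c [-5, -1, -4, 2, -3, 1, 6, 4], r+c [7, 5, 10, 6, 13, 11, 8, 12] are all distinct, so no two queens attack.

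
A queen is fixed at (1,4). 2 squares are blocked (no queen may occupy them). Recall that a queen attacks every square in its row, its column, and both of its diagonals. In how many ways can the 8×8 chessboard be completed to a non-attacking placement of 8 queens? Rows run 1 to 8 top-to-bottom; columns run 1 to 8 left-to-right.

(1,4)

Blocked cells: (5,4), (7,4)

18

Branch on row 2: col 1 → 2; col 2 → 6; col 6 → 3; col 7 → 4; col 8 → 3.
Sum: 2 + 6 + 3 + 4 + 3 = 18.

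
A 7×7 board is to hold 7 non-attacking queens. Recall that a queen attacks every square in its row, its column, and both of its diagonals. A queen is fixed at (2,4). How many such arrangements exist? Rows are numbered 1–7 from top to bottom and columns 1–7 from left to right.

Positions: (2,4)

Branch on row 1: col 1 → 1; col 2 → 2; col 6 → 2; col 7 → 1.
Sum: 1 + 2 + 2 + 1 = 6.

6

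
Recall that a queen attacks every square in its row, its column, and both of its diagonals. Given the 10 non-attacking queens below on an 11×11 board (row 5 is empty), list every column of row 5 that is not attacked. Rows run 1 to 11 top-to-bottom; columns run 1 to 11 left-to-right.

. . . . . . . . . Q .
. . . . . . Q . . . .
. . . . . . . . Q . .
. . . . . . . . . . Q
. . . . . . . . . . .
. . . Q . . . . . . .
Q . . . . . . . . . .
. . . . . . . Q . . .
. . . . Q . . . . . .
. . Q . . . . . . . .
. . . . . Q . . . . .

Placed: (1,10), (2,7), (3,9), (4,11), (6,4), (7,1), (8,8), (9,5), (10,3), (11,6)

(1,10) attacks row 5 at column 10 and diagonals 6.
(2,7) attacks row 5 at column 7 and diagonals 4, 10.
(3,9) attacks row 5 at column 9 and diagonals 7, 11.
(4,11) attacks row 5 at column 11 and diagonals 10.
(6,4) attacks row 5 at column 4 and diagonals 3, 5.
(7,1) attacks row 5 at column 1 and diagonals 3.
(8,8) attacks row 5 at column 8 and diagonals 5, 11.
(9,5) attacks row 5 at column 5 and diagonals 1, 9.
(10,3) attacks row 5 at column 3 and diagonals 8.
(11,6) attacks row 5 at column 6.
Attacked columns: {1, 3, 4, 5, 6, 7, 8, 9, 10, 11}. Safe: {2}.

columns 2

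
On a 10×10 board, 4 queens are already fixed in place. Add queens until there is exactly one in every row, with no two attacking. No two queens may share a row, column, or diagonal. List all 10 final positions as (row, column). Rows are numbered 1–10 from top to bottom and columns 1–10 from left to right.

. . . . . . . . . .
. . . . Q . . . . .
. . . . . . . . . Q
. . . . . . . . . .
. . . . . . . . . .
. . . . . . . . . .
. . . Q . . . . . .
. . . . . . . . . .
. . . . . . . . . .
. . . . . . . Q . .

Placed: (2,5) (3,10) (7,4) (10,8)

Row 1: attacked by (2,5)→{4,5,6}; (3,10)→{8,10}; (7,4)→{4,10}; (10,8)→{8}. Safe: 1, 2, 3, 7, 9. Place at column 1.
Row 4: attacked by (1,1)→{1,4}; (2,5)→{3,5,7}; (3,10)→{9,10}; (7,4)→{1,4,7}; (10,8)→{2,8}. Safe: 6. Place at column 6.
Row 5: attacked by (1,1)→{1,5}; (2,5)→{2,5,8}; (3,10)→{8,10}; (4,6)→{5,6,7}; (7,4)→{2,4,6}; (10,8)→{3,8}. Safe: 9. Place at column 9.
Row 6: attacked by (1,1)→{1,6}; (2,5)→{1,5,9}; (3,10)→{7,10}; (4,6)→{4,6,8}; (5,9)→{8,9,10}; (7,4)→{3,4,5}; (10,8)→{4,8}. Safe: 2. Place at column 2.
Row 8: attacked by (1,1)→{1,8}; (2,5)→{5}; (3,10)→{5,10}; (4,6)→{2,6,10}; (5,9)→{6,9}; (6,2)→{2,4}; (7,4)→{3,4,5}; (10,8)→{6,8,10}. Safe: 7. Place at column 7.
Row 9: attacked by (1,1)→{1,9}; (2,5)→{5}; (3,10)→{4,10}; (4,6)→{1,6}; (5,9)→{5,9}; (6,2)→{2,5}; (7,4)→{2,4,6}; (8,7)→{6,7,8}; (10,8)→{7,8,9}. Safe: 3. Place at column 3.
Columns [1, 5, 10, 6, 9, 2, 4, 7, 3, 8], r−c [0, -3, -7, -2, -4, 4, 3, 1, 6, 2], r+c [2, 7, 13, 10, 14, 8, 11, 15, 12, 18] are all distinct, so no two queens attack.

(1,1) (2,5) (3,10) (4,6) (5,9) (6,2) (7,4) (8,7) (9,3) (10,8)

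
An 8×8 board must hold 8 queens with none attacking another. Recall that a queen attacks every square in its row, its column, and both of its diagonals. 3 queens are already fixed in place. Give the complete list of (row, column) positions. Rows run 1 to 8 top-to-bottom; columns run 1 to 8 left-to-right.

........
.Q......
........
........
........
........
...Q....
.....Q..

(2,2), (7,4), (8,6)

(1,8) (2,2) (3,5) (4,3) (5,1) (6,7) (7,4) (8,6)

Row 1: attacked by (2,2)→{1,2,3}; (7,4)→{4}; (8,6)→{6}. Safe: 5, 7, 8. Place at column 8.
Row 3: attacked by (1,8)→{6,8}; (2,2)→{1,2,3}; (7,4)→{4,8}; (8,6)→{1,6}. Safe: 5, 7. Place at column 5.
Row 4: attacked by (1,8)→{5,8}; (2,2)→{2,4}; (3,5)→{4,5,6}; (7,4)→{1,4,7}; (8,6)→{2,6}. Safe: 3. Place at column 3.
Row 5: attacked by (1,8)→{4,8}; (2,2)→{2,5}; (3,5)→{3,5,7}; (4,3)→{2,3,4}; (7,4)→{2,4,6}; (8,6)→{3,6}. Safe: 1. Place at column 1.
Row 6: attacked by (1,8)→{3,8}; (2,2)→{2,6}; (3,5)→{2,5,8}; (4,3)→{1,3,5}; (5,1)→{1,2}; (7,4)→{3,4,5}; (8,6)→{4,6,8}. Safe: 7. Place at column 7.
Columns [8, 2, 5, 3, 1, 7, 4, 6], r−c [-7, 0, -2, 1, 4, -1, 3, 2], r+c [9, 4, 8, 7, 6, 13, 11, 14] are all distinct, so no two queens attack.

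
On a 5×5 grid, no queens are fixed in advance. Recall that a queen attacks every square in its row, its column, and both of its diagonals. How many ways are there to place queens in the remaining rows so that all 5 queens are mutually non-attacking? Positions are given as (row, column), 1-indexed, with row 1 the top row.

Branch on row 1: col 1 → 2; col 2 → 2; col 3 → 2; col 4 → 2; col 5 → 2.
Sum: 2 + 2 + 2 + 2 + 2 = 10.
(This is the classic 5-queens count.)

10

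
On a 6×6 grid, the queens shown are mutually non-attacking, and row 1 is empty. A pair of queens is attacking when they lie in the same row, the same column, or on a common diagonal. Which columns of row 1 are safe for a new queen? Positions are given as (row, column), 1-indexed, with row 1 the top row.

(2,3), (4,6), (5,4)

(2,3) attacks row 1 at column 3 and diagonals 2, 4.
(4,6) attacks row 1 at column 6 and diagonals 3.
(5,4) attacks row 1 at column 4.
Attacked columns: {2, 3, 4, 6}. Safe: {1, 5}.

columns 1, 5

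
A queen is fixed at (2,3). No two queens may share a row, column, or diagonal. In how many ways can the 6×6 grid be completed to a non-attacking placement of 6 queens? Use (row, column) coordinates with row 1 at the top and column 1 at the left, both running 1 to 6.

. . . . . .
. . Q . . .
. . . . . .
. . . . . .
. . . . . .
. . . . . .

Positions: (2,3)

Branch on row 1: col 1 → 0; col 5 → 1; col 6 → 0.
Sum: 0 + 1 + 0 = 1.

1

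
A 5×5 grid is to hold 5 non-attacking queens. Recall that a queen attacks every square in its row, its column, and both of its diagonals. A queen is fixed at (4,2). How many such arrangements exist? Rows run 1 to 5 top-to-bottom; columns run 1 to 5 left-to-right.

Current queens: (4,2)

Branch on row 1: col 1 → 1; col 3 → 1; col 4 → 0.
Sum: 1 + 1 + 0 = 2.

2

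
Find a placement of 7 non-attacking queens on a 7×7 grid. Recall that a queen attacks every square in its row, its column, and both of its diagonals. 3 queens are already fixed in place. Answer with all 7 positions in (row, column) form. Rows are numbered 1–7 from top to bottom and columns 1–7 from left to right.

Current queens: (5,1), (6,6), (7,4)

(1,2) (2,7) (3,5) (4,3) (5,1) (6,6) (7,4)

Row 1: attacked by (5,1)→{1,5}; (6,6)→{1,6}; (7,4)→{4}. Safe: 2, 3, 7. Place at column 2.
Row 2: attacked by (1,2)→{1,2,3}; (5,1)→{1,4}; (6,6)→{2,6}; (7,4)→{4}. Safe: 5, 7. Place at column 7.
Row 3: attacked by (1,2)→{2,4}; (2,7)→{6,7}; (5,1)→{1,3}; (6,6)→{3,6}; (7,4)→{4}. Safe: 5. Place at column 5.
Row 4: attacked by (1,2)→{2,5}; (2,7)→{5,7}; (3,5)→{4,5,6}; (5,1)→{1,2}; (6,6)→{4,6}; (7,4)→{1,4,7}. Safe: 3. Place at column 3.
Columns [2, 7, 5, 3, 1, 6, 4], r−c [-1, -5, -2, 1, 4, 0, 3], r+c [3, 9, 8, 7, 6, 12, 11] are all distinct, so no two queens attack.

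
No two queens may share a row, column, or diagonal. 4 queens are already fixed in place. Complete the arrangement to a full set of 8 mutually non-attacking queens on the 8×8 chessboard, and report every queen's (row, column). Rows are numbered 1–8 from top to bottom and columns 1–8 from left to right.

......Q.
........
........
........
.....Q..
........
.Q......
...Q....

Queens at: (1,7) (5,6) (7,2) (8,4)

Row 2: attacked by (1,7)→{6,7,8}; (5,6)→{3,6}; (7,2)→{2,7}; (8,4)→{4}. Safe: 1, 5. Place at column 5.
Row 3: attacked by (1,7)→{5,7}; (2,5)→{4,5,6}; (5,6)→{4,6,8}; (7,2)→{2,6}; (8,4)→{4}. Safe: 1, 3. Place at column 3.
Row 4: attacked by (1,7)→{4,7}; (2,5)→{3,5,7}; (3,3)→{2,3,4}; (5,6)→{5,6,7}; (7,2)→{2,5}; (8,4)→{4,8}. Safe: 1. Place at column 1.
Row 6: attacked by (1,7)→{2,7}; (2,5)→{1,5}; (3,3)→{3,6}; (4,1)→{1,3}; (5,6)→{5,6,7}; (7,2)→{1,2,3}; (8,4)→{2,4,6}. Safe: 8. Place at column 8.
Columns [7, 5, 3, 1, 6, 8, 2, 4], r−c [-6, -3, 0, 3, -1, -2, 5, 4], r+c [8, 7, 6, 5, 11, 14, 9, 12] are all distinct, so no two queens attack.

(1,7) (2,5) (3,3) (4,1) (5,6) (6,8) (7,2) (8,4)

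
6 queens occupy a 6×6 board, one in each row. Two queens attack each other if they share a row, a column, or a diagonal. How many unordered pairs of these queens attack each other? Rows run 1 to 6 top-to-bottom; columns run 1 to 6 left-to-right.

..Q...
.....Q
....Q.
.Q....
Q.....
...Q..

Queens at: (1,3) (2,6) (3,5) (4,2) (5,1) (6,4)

4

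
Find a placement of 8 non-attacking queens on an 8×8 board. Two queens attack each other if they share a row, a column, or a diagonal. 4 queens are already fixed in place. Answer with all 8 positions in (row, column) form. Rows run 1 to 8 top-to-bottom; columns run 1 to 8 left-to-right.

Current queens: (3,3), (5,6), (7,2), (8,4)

Row 1: attacked by (3,3)→{1,3,5}; (5,6)→{2,6}; (7,2)→{2,8}; (8,4)→{4}. Safe: 7. Place at column 7.
Row 2: attacked by (1,7)→{6,7,8}; (3,3)→{2,3,4}; (5,6)→{3,6}; (7,2)→{2,7}; (8,4)→{4}. Safe: 1, 5. Place at column 5.
Row 4: attacked by (1,7)→{4,7}; (2,5)→{3,5,7}; (3,3)→{2,3,4}; (5,6)→{5,6,7}; (7,2)→{2,5}; (8,4)→{4,8}. Safe: 1. Place at column 1.
Row 6: attacked by (1,7)→{2,7}; (2,5)→{1,5}; (3,3)→{3,6}; (4,1)→{1,3}; (5,6)→{5,6,7}; (7,2)→{1,2,3}; (8,4)→{2,4,6}. Safe: 8. Place at column 8.
Columns [7, 5, 3, 1, 6, 8, 2, 4], r−c [-6, -3, 0, 3, -1, -2, 5, 4], r+c [8, 7, 6, 5, 11, 14, 9, 12] are all distinct, so no two queens attack.

(1,7) (2,5) (3,3) (4,1) (5,6) (6,8) (7,2) (8,4)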